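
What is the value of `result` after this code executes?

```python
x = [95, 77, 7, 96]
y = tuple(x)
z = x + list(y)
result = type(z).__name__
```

x is list; y is tuple; z is list; result = 'list'

'list'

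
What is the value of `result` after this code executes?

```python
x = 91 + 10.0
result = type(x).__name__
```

x is float; result = 'float'

'float'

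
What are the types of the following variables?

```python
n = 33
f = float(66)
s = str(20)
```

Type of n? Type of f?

n is assigned a bare integer (no decimal point), so it is an int; f is assigned the result of calling float(), which returns a float

int, float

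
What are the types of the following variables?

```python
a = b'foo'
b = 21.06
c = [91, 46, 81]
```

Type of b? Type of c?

b is assigned a number with a decimal point, so it is a float; c is assigned a list literal (square brackets)

float, list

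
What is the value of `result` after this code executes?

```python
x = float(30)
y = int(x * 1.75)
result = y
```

x = 30.0; y = 52; result = 52

52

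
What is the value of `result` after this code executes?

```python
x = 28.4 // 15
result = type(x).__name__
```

x is float; result = 'float'

'float'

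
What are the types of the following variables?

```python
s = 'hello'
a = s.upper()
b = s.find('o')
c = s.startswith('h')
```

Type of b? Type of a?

find() returns int; upper() returns str

int, str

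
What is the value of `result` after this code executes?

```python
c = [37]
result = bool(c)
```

c = [37]; result = True

True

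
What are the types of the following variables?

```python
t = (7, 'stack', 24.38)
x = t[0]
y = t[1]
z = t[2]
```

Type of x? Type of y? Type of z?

tuple[0] is int; tuple[1] is str; tuple[2] is float

int, str, float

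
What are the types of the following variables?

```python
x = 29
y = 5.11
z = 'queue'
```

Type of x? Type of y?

x is assigned a bare integer (no decimal point), so it is an int; y is assigned a number with a decimal point, so it is a float

int, float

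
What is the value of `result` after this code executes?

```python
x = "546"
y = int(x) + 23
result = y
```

x = '546'; y = 569; result = 569

569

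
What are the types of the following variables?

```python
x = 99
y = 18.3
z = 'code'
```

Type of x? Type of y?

x is assigned a bare integer (no decimal point), so it is an int; y is assigned a number with a decimal point, so it is a float

int, float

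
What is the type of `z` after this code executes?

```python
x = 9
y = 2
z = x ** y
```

positive int ** positive int = int

int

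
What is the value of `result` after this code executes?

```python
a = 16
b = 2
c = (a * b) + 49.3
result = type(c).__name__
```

a is int; b is int; c is float; result = 'float'

'float'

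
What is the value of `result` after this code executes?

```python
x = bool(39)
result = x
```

x = True; result = True

True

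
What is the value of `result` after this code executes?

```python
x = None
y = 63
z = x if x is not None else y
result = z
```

x = None; y = 63; z = 63; result = 63

63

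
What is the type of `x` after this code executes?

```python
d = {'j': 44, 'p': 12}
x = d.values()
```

.values() returns dict_values view

dict_values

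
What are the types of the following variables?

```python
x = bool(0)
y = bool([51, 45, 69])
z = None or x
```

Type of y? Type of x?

bool() returns bool; bool() returns bool

bool, bool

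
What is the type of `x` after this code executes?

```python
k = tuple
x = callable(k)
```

callable() returns bool

bool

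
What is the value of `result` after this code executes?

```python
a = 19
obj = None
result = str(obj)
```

a = 19; obj = None; result = 'None'

'None'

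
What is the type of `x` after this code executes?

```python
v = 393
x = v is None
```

'is' comparison returns bool

bool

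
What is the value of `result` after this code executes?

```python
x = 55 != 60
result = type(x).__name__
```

x is bool; result = 'bool'

'bool'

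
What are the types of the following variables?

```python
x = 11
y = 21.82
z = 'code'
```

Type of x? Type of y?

x is assigned a bare integer (no decimal point), so it is an int; y is assigned a number with a decimal point, so it is a float

int, float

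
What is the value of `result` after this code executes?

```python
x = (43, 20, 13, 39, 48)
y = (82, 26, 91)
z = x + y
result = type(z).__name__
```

x is tuple; y is tuple; z is tuple; result = 'tuple'

'tuple'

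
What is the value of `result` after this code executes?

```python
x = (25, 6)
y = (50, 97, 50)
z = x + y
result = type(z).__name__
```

x is tuple; y is tuple; z is tuple; result = 'tuple'

'tuple'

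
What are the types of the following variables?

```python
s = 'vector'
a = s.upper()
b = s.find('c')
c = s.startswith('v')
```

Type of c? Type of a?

startswith() returns bool; upper() returns str

bool, str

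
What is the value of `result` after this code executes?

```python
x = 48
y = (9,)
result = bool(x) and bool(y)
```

x = 48; y = (9,); result = True

True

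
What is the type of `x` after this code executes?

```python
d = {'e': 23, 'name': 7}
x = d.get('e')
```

dict.get() returns value type when found

int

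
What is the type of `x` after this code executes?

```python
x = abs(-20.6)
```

abs() of float returns float

float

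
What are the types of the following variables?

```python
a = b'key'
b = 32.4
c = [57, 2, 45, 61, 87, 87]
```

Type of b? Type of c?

b is assigned a number with a decimal point, so it is a float; c is assigned a list literal (square brackets)

float, list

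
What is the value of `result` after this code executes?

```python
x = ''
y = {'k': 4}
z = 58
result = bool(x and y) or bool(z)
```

x = ''; y = {'k': 4}; z = 58; result = True

True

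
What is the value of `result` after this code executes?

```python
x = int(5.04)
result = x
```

x = 5; result = 5

5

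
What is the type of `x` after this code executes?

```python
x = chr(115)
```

chr() returns str (single char)

str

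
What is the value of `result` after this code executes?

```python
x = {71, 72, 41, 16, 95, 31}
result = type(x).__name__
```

x is set; result = 'set'

'set'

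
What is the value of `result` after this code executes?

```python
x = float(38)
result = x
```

x = 38.0; result = 38.0

38.0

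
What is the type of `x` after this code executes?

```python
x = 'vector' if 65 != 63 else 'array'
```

Both branches of conditional are str

str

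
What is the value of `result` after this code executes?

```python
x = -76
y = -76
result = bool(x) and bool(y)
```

x = -76; y = -76; result = True

True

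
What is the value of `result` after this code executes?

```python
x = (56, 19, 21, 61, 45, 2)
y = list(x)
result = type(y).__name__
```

x is tuple; y is list; result = 'list'

'list'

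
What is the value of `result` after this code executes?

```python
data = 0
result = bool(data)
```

data = 0; result = False

False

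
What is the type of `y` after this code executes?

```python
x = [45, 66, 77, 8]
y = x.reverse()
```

list.reverse() returns None

NoneType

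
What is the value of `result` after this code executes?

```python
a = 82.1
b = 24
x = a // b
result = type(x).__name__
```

a is float; b is int; x is float; result = 'float'

'float'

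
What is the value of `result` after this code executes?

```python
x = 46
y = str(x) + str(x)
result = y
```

x = 46; y = '4646'; result = '4646'

'4646'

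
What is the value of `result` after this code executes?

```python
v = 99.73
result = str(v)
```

v = 99.73; result = '99.73'

'99.73'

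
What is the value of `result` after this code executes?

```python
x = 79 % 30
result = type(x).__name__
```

x is int; result = 'int'

'int'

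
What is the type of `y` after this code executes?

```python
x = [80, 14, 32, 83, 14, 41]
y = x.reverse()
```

list.reverse() returns None

NoneType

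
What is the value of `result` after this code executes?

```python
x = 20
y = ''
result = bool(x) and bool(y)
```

x = 20; y = ''; result = False

False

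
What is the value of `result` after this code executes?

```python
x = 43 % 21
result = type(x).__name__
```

x is int; result = 'int'

'int'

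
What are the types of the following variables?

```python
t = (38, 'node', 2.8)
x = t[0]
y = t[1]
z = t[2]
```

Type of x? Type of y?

tuple[0] is int; tuple[1] is str

int, str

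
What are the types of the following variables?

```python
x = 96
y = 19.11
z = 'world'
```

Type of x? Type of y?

x is assigned a bare integer (no decimal point), so it is an int; y is assigned a number with a decimal point, so it is a float

int, float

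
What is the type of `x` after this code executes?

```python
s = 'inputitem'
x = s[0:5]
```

Slicing a str returns str

str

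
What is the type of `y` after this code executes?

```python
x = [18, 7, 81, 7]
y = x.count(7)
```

list.count() returns int

int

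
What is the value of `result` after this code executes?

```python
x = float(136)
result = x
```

x = 136.0; result = 136.0

136.0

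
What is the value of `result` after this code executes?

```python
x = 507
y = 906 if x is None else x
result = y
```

x = 507; y = 507; result = 507

507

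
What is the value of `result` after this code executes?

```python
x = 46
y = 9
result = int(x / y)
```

x = 46; y = 9; result = 5

5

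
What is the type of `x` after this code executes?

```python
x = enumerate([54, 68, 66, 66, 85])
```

enumerate() returns an enumerate object

enumerate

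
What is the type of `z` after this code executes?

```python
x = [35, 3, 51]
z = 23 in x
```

'in' operator returns bool

bool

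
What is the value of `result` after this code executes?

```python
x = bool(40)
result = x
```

x = True; result = True

True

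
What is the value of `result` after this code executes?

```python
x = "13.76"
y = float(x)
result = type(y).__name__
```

x is str; y is float; result = 'float'

'float'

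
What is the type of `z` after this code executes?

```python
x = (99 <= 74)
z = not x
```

'not' returns bool

bool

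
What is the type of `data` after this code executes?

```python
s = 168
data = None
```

None has type NoneType

NoneType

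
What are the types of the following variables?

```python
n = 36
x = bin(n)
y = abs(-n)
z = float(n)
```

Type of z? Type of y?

float() returns float; abs() of int returns int

float, int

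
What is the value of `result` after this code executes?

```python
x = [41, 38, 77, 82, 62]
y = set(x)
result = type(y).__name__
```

x is list; y is set; result = 'set'

'set'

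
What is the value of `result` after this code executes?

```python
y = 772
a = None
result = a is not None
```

y = 772; a = None; result = False

False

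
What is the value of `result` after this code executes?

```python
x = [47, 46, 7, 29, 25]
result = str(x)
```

x = [47, 46, 7, 29, 25]; result = '[47, 46, 7, 29, 25]'

'[47, 46, 7, 29, 25]'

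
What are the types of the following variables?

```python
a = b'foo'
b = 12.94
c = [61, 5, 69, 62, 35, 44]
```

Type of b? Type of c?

b is assigned a number with a decimal point, so it is a float; c is assigned a list literal (square brackets)

float, list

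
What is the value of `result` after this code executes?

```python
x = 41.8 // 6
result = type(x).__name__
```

x is float; result = 'float'

'float'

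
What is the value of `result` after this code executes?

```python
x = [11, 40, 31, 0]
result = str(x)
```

x = [11, 40, 31, 0]; result = '[11, 40, 31, 0]'

'[11, 40, 31, 0]'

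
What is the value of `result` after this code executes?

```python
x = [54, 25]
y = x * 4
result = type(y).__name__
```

x is list; y is list; result = 'list'

'list'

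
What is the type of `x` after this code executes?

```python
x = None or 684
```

'or' with None returns the other truthy value

int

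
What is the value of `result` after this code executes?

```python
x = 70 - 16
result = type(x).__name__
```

x is int; result = 'int'

'int'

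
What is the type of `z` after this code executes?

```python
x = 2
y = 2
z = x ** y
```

positive int ** positive int = int

int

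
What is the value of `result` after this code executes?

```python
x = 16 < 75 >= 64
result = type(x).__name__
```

x is bool; result = 'bool'

'bool'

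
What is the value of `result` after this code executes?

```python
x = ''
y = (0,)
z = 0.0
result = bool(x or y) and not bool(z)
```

x = ''; y = (0,); z = 0.0; result = True

True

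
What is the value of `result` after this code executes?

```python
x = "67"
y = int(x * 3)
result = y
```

x = '67'; y = 676767; result = 676767

676767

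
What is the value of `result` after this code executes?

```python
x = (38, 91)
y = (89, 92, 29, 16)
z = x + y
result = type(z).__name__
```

x is tuple; y is tuple; z is tuple; result = 'tuple'

'tuple'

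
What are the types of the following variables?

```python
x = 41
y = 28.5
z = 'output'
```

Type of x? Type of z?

x is assigned a bare integer (no decimal point), so it is an int; z is assigned a quoted string literal, so it is a str

int, str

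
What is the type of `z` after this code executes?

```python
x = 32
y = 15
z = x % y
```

int % int = int

int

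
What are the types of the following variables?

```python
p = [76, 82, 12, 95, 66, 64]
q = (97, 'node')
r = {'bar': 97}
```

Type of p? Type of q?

p is assigned a list literal (square brackets); q is assigned a tuple (parenthesized, comma-separated values)

list, tuple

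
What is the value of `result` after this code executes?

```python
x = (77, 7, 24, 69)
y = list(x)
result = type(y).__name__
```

x is tuple; y is list; result = 'list'

'list'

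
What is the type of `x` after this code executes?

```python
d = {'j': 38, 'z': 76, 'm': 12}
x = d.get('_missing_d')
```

dict.get() returns None when key not found

NoneType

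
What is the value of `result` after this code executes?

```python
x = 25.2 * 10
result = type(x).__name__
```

x is float; result = 'float'

'float'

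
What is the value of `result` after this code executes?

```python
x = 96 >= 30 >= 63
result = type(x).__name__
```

x is bool; result = 'bool'

'bool'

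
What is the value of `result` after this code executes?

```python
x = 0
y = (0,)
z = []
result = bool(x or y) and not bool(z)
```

x = 0; y = (0,); z = []; result = True

True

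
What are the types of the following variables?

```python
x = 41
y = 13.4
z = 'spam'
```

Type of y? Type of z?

y is assigned a number with a decimal point, so it is a float; z is assigned a quoted string literal, so it is a str

float, str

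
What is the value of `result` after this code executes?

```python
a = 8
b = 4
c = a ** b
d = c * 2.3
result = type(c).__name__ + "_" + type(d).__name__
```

a is int; b is int; c is int; d is float; result = 'int_float'

'int_float'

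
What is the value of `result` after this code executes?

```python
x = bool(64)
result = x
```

x = True; result = True

True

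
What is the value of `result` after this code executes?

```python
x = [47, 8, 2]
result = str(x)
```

x = [47, 8, 2]; result = '[47, 8, 2]'

'[47, 8, 2]'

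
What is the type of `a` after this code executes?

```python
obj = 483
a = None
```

None has type NoneType

NoneType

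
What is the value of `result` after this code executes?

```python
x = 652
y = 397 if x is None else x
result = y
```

x = 652; y = 652; result = 652

652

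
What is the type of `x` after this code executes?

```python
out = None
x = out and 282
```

'and' returns first falsy value (None)

NoneType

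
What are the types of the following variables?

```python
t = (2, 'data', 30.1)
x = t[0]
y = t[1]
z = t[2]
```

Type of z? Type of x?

tuple[2] is float; tuple[0] is int

float, int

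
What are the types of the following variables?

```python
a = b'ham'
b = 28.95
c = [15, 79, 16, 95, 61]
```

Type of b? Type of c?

b is assigned a number with a decimal point, so it is a float; c is assigned a list literal (square brackets)

float, list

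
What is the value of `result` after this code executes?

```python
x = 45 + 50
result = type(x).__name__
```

x is int; result = 'int'

'int'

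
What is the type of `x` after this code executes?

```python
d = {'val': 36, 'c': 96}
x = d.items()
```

dict.items() returns dict_items view

dict_items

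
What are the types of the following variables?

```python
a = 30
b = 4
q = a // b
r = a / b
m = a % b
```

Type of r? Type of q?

/ returns float; // returns int

float, int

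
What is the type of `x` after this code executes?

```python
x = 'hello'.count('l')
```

str.count() returns int

int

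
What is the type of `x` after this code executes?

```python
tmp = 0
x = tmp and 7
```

'and' returns first falsy value (0 is int)

int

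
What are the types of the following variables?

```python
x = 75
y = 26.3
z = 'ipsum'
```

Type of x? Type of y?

x is assigned a bare integer (no decimal point), so it is an int; y is assigned a number with a decimal point, so it is a float

int, float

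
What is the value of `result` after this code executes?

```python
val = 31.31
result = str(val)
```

val = 31.31; result = '31.31'

'31.31'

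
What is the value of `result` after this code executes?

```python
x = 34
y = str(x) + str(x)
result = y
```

x = 34; y = '3434'; result = '3434'

'3434'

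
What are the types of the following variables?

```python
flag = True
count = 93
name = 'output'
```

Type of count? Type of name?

count is assigned a bare integer (no decimal point), so it is an int; name is assigned a quoted string literal, so it is a str

int, str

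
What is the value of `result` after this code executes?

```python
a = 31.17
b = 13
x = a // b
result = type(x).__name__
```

a is float; b is int; x is float; result = 'float'

'float'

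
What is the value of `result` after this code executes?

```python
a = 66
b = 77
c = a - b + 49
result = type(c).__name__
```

a is int; b is int; c is int; result = 'int'

'int'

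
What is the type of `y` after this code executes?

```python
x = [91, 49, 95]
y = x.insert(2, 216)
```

list.insert() returns None

NoneType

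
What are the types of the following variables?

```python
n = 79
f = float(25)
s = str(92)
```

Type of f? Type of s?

f is assigned the result of calling float(), which returns a float; s is assigned the result of calling str(), which returns a str

float, str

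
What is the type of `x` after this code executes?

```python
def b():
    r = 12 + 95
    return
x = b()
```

Bare return returns None

NoneType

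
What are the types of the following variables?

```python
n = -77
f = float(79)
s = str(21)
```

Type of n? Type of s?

n is assigned a bare integer (no decimal point), so it is an int; s is assigned the result of calling str(), which returns a str

int, str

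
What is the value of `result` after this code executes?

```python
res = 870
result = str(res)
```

res = 870; result = '870'

'870'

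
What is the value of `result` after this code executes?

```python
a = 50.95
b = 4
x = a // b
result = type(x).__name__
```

a is float; b is int; x is float; result = 'float'

'float'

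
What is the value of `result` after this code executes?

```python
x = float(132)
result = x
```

x = 132.0; result = 132.0

132.0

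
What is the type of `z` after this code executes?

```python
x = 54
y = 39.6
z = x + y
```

int + float = float

float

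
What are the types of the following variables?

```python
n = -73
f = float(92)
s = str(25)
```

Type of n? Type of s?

n is assigned a bare integer (no decimal point), so it is an int; s is assigned the result of calling str(), which returns a str

int, str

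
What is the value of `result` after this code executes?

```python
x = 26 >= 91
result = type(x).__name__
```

x is bool; result = 'bool'

'bool'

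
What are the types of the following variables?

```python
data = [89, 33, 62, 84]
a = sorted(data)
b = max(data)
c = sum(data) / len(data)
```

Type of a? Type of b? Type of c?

sorted() returns list; max of ints returns int; int / int = float

list, int, float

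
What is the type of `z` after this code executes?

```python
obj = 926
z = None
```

None has type NoneType

NoneType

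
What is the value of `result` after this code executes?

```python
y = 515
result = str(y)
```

y = 515; result = '515'

'515'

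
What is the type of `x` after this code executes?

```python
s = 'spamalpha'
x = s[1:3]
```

Slicing a str returns str

str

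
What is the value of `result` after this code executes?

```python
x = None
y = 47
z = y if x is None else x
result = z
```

x = None; y = 47; z = 47; result = 47

47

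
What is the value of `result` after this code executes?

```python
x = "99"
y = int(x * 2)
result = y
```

x = '99'; y = 9999; result = 9999

9999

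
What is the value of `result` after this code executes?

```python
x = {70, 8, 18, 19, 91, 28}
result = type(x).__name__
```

x is set; result = 'set'

'set'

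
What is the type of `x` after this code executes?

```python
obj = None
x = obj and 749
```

'and' returns first falsy value (None)

NoneType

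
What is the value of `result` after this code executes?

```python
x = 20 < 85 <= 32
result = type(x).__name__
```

x is bool; result = 'bool'

'bool'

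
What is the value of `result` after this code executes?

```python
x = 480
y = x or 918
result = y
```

x = 480; y = 480; result = 480

480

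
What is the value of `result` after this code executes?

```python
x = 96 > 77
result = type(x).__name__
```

x is bool; result = 'bool'

'bool'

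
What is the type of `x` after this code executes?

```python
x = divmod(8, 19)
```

divmod() returns tuple of (quotient, remainder)

tuple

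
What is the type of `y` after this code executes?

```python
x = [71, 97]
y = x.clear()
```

list.clear() returns None

NoneType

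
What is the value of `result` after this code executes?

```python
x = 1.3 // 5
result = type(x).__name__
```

x is float; result = 'float'

'float'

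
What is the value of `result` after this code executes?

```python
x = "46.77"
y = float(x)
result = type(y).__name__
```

x is str; y is float; result = 'float'

'float'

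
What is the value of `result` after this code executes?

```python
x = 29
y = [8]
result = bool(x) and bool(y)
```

x = 29; y = [8]; result = True

True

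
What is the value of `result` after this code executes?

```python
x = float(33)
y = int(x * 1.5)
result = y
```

x = 33.0; y = 49; result = 49

49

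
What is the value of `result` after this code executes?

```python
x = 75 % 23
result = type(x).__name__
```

x is int; result = 'int'

'int'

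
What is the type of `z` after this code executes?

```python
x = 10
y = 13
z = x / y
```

int / int = float

float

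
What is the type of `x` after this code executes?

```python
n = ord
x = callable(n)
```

callable() returns bool

bool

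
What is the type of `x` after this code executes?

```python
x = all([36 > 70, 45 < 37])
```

all() returns bool

bool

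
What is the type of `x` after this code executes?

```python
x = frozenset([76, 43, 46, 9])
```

frozenset() returns frozenset

frozenset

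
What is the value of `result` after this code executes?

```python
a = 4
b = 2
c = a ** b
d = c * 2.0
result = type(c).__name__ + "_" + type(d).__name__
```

a is int; b is int; c is int; d is float; result = 'int_float'

'int_float'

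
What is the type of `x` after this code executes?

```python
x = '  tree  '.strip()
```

str.strip() returns str

str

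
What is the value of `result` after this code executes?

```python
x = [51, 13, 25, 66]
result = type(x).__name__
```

x is list; result = 'list'

'list'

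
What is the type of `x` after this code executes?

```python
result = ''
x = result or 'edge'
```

'or' returns first truthy value (str)

str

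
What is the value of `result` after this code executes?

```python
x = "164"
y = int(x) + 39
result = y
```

x = '164'; y = 203; result = 203

203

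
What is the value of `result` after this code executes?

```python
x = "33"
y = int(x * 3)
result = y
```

x = '33'; y = 333333; result = 333333

333333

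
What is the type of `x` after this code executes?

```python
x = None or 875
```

'or' with None returns the other truthy value

int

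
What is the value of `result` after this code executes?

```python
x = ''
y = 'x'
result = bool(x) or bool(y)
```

x = ''; y = 'x'; result = True

True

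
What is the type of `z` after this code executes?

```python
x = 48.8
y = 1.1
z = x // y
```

float // float = float

float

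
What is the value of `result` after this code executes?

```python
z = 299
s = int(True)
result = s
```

z = 299; s = 1; result = 1

1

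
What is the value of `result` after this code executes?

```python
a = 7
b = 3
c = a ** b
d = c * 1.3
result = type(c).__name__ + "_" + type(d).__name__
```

a is int; b is int; c is int; d is float; result = 'int_float'

'int_float'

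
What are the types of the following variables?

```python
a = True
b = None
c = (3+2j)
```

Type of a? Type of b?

a is assigned the constant True, which has type bool; b is assigned None, whose type is NoneType

bool, NoneType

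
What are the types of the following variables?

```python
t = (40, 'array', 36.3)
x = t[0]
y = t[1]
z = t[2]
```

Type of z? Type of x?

tuple[2] is float; tuple[0] is int

float, int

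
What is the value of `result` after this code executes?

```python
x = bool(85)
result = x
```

x = True; result = True

True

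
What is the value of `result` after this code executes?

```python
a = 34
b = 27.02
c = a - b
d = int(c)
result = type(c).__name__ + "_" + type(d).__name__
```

a is int; b is float; c is float; d is int; result = 'float_int'

'float_int'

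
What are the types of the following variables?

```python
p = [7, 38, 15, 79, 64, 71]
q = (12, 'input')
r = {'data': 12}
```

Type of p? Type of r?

p is assigned a list literal (square brackets); r is assigned a dict literal ({key: value})

list, dict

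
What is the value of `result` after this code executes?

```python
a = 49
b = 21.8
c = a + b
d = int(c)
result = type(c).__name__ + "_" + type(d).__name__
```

a is int; b is float; c is float; d is int; result = 'float_int'

'float_int'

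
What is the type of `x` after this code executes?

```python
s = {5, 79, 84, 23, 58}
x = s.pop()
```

Popping from set[int] returns int

int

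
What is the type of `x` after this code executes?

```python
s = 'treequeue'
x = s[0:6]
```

Slicing a str returns str

str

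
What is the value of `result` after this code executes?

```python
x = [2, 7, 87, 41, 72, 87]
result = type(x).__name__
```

x is list; result = 'list'

'list'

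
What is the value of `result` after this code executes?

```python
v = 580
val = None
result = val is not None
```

v = 580; val = None; result = False

False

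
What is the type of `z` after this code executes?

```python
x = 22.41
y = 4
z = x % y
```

float % int = float

float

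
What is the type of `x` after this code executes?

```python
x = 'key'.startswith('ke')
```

str.startswith() returns bool

bool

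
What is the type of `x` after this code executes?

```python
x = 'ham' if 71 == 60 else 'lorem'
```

Both branches of conditional are str

str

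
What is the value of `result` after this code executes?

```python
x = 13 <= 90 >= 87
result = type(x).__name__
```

x is bool; result = 'bool'

'bool'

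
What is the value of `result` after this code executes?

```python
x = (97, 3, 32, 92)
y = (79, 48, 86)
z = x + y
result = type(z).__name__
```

x is tuple; y is tuple; z is tuple; result = 'tuple'

'tuple'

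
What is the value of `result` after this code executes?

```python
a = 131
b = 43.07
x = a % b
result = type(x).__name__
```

a is int; b is float; x is float; result = 'float'

'float'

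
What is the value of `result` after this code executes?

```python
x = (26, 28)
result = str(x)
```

x = (26, 28); result = '(26, 28)'

'(26, 28)'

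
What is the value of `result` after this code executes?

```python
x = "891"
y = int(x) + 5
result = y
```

x = '891'; y = 896; result = 896

896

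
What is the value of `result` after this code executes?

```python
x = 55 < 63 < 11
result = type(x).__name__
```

x is bool; result = 'bool'

'bool'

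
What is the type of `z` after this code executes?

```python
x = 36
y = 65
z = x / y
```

int / int = float

float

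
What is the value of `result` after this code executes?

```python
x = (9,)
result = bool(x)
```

x = (9,); result = True

True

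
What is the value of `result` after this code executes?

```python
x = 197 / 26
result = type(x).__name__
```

x is float; result = 'float'

'float'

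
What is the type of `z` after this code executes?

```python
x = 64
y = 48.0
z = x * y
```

int * float = float

float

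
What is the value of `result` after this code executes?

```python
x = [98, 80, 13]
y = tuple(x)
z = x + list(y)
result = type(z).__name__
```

x is list; y is tuple; z is list; result = 'list'

'list'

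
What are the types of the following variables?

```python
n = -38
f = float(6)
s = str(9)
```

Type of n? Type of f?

n is assigned a bare integer (no decimal point), so it is an int; f is assigned the result of calling float(), which returns a float

int, float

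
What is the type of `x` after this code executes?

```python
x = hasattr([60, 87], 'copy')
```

hasattr() returns bool

bool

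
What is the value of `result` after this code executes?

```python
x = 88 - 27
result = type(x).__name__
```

x is int; result = 'int'

'int'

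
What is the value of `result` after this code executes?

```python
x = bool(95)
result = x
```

x = True; result = True

True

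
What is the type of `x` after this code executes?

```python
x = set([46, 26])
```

set() constructor returns set

set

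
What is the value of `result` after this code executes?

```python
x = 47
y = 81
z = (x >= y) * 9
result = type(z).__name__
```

x is int; y is int; z is int; result = 'int'

'int'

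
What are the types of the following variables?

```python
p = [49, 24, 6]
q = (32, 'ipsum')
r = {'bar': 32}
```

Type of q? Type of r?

q is assigned a tuple (parenthesized, comma-separated values); r is assigned a dict literal ({key: value})

tuple, dict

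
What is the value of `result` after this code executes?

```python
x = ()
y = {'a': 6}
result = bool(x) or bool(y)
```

x = (); y = {'a': 6}; result = True

True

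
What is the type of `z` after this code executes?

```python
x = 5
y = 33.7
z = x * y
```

int * float = float

float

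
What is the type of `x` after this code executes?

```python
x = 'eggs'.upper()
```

str.upper() returns str

str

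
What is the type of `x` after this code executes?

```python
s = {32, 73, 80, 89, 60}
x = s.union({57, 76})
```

set.union() returns a new set

set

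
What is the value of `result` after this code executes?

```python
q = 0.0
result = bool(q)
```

q = 0.0; result = False

False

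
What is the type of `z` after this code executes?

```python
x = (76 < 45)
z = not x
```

'not' returns bool

bool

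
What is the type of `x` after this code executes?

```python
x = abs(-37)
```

abs() of int returns int

int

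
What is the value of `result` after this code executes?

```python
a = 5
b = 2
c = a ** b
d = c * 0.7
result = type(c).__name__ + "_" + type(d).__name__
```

a is int; b is int; c is int; d is float; result = 'int_float'

'int_float'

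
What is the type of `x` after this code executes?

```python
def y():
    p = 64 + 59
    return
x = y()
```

Bare return returns None

NoneType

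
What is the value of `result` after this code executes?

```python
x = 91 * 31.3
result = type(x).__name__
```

x is float; result = 'float'

'float'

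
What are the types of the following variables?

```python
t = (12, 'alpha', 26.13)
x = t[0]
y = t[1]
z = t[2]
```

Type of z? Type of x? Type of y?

tuple[2] is float; tuple[0] is int; tuple[1] is str

float, int, str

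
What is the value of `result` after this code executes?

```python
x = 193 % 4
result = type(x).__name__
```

x is int; result = 'int'

'int'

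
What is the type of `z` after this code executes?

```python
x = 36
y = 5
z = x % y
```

int % int = int

int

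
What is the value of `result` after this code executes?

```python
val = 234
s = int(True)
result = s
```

val = 234; s = 1; result = 1

1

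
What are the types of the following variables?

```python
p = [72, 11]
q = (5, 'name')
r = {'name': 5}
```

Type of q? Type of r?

q is assigned a tuple (parenthesized, comma-separated values); r is assigned a dict literal ({key: value})

tuple, dict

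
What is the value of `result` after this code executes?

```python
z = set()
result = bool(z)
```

z = set(); result = False

False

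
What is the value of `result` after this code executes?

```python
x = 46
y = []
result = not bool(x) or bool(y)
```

x = 46; y = []; result = False

False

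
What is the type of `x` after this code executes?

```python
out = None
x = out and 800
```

'and' returns first falsy value (None)

NoneType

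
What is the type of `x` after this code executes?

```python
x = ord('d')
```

ord() returns int (code point)

int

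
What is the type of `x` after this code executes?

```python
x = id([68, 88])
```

id() returns int

int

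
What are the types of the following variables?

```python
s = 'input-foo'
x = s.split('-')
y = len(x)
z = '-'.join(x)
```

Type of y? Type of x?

len() returns int; str.split() returns list

int, list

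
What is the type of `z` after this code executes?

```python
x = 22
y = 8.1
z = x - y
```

int - float = float

float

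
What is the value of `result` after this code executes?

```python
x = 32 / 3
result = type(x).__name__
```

x is float; result = 'float'

'float'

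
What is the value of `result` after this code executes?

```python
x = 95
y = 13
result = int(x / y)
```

x = 95; y = 13; result = 7

7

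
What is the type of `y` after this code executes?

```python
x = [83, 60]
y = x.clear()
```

list.clear() returns None

NoneType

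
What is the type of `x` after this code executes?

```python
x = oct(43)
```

oct() returns str representation

str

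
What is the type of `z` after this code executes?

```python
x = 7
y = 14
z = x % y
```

int % int = int

int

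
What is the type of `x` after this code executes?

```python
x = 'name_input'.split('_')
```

str.split() returns list

list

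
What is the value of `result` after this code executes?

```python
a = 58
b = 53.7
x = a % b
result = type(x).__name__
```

a is int; b is float; x is float; result = 'float'

'float'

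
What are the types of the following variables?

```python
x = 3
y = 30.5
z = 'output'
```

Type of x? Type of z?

x is assigned a bare integer (no decimal point), so it is an int; z is assigned a quoted string literal, so it is a str

int, str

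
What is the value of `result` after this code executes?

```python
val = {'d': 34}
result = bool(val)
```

val = {'d': 34}; result = True

True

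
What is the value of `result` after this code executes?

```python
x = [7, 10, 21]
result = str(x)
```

x = [7, 10, 21]; result = '[7, 10, 21]'

'[7, 10, 21]'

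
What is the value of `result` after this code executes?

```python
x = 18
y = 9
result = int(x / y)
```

x = 18; y = 9; result = 2

2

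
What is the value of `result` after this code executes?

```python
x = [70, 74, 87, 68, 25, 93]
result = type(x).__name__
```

x is list; result = 'list'

'list'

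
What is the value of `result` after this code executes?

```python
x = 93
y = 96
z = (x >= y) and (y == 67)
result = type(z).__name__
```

x is int; y is int; z is bool; result = 'bool'

'bool'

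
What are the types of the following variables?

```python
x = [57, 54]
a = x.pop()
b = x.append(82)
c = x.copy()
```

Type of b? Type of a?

append() returns None; pop() returns element

NoneType, int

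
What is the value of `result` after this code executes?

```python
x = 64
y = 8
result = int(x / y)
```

x = 64; y = 8; result = 8

8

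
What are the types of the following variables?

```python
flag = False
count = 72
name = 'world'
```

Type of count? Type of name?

count is assigned a bare integer (no decimal point), so it is an int; name is assigned a quoted string literal, so it is a str

int, str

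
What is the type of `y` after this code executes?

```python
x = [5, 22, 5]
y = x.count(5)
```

list.count() returns int

int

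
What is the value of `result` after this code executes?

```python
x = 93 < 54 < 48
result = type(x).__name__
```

x is bool; result = 'bool'

'bool'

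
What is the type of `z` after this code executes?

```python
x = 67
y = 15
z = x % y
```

int % int = int

int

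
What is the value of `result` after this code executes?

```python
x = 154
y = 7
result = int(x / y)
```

x = 154; y = 7; result = 22

22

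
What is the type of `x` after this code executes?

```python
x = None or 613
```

'or' with None returns the other truthy value

int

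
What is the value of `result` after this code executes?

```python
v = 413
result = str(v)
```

v = 413; result = '413'

'413'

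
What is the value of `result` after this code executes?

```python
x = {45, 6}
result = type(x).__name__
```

x is set; result = 'set'

'set'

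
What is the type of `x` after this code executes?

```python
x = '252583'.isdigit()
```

str.isdigit() returns bool

bool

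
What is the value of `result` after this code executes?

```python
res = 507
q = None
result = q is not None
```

res = 507; q = None; result = False

False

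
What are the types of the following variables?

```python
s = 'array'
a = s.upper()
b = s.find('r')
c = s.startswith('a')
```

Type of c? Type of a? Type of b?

startswith() returns bool; upper() returns str; find() returns int

bool, str, int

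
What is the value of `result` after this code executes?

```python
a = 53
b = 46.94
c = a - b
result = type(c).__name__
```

a is int; b is float; c is float; result = 'float'

'float'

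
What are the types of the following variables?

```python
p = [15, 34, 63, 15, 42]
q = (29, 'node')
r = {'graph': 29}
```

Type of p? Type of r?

p is assigned a list literal (square brackets); r is assigned a dict literal ({key: value})

list, dict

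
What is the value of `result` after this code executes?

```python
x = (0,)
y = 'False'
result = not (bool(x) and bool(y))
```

x = (0,); y = 'False'; result = False

False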